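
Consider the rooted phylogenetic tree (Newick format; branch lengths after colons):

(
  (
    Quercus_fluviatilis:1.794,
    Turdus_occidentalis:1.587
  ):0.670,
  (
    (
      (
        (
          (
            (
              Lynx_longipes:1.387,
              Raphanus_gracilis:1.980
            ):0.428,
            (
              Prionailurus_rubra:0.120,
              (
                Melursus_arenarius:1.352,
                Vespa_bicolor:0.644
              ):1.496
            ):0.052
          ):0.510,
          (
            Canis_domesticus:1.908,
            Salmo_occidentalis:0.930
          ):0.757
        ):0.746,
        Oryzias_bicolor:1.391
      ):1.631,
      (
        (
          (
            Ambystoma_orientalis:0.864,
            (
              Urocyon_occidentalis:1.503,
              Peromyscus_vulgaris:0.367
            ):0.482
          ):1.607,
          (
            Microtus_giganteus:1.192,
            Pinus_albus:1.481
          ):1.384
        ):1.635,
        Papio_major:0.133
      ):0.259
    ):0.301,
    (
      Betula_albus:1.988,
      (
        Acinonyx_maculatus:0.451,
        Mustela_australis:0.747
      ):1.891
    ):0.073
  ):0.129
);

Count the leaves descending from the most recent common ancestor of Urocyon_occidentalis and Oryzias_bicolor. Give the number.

The MRCA of Urocyon_occidentalis and Oryzias_bicolor is the node subtending (((((Lynx_longipes,Raphanus_gracilis),(Prionailurus_rubra,(Melursus_arenarius,Vespa_bicolor))),(Canis_domesticus,Salmo_occidentalis)),Oryzias_bicolor),(((Ambystoma_orientalis,(Urocyon_occidentalis,Peromyscus_vulgaris)),(Microtus_giganteus,Pinus_albus)),Papio_major)).
That clade contains 14 terminal taxa: Ambystoma_orientalis, Canis_domesticus, Lynx_longipes, Melursus_arenarius, Microtus_giganteus, Oryzias_bicolor, Papio_major, Peromyscus_vulgaris, Pinus_albus, Prionailurus_rubra, Raphanus_gracilis, Salmo_occidentalis, Urocyon_occidentalis, Vespa_bicolor.

14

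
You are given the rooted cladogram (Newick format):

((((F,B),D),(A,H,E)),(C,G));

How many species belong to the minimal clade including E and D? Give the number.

The MRCA of E and D is the node subtending (((F,B),D),(A,H,E)).
That clade contains 6 terminal taxa: A, B, D, E, F, H.

6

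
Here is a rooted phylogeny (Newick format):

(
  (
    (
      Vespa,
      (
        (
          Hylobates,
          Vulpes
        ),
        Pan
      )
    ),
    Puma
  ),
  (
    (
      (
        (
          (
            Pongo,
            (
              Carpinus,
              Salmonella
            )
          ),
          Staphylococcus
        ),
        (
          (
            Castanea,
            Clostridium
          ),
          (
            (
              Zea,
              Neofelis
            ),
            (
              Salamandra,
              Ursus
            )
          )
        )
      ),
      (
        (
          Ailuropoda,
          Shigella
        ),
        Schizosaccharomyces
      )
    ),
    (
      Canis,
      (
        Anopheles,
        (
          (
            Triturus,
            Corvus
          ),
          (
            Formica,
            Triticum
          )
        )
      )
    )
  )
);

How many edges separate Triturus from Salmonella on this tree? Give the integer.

11

The MRCA of Triturus and Salmonella is the node subtending (((((Pongo,(Carpinus,Salmonella)),Staphylococcus),((Castanea,Clostridium),((Zea,Neofelis),(Salamandra,Ursus)))),((Ailuropoda,Shigella),Schizosaccharomyces)),(Canis,(Anopheles,((Triturus,Corvus),(Formica,Triticum))))).
From Triturus up to that node: 5 branches. From Salmonella up to the same node: 6 branches. Total: 5 + 6 = 11.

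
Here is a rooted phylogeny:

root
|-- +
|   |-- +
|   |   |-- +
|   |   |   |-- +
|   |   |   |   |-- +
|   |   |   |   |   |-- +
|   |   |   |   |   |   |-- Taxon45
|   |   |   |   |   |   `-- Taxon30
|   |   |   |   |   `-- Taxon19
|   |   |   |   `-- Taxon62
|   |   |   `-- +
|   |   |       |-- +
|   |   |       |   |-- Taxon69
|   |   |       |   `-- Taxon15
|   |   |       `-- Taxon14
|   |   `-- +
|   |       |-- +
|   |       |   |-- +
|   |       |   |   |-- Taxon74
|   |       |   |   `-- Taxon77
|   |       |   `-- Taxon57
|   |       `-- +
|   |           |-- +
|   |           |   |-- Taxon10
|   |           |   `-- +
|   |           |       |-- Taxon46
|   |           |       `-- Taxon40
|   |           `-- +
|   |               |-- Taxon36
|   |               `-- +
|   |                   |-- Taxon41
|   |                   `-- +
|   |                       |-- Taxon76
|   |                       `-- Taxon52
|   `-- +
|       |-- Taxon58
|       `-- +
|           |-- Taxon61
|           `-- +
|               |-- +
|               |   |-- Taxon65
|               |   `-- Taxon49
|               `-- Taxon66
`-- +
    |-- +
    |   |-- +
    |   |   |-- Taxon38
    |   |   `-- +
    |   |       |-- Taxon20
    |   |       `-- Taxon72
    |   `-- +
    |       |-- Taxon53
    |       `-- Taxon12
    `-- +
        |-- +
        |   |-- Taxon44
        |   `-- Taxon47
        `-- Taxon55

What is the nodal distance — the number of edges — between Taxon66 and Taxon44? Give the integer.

9

The MRCA of Taxon66 and Taxon44 is the root of the tree.
From Taxon66 up to that node: 5 branches. From Taxon44 up to the same node: 4 branches. Total: 5 + 4 = 9.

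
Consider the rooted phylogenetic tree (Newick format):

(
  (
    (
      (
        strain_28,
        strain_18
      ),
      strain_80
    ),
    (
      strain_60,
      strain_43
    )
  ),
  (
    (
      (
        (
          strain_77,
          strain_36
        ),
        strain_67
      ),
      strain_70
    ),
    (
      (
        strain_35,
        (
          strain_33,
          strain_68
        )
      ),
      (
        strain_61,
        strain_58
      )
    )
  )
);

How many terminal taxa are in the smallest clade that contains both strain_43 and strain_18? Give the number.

5

The MRCA of strain_43 and strain_18 is the node subtending (((strain_28,strain_18),strain_80),(strain_60,strain_43)).
That clade contains 5 terminal taxa: strain_18, strain_28, strain_43, strain_60, strain_80.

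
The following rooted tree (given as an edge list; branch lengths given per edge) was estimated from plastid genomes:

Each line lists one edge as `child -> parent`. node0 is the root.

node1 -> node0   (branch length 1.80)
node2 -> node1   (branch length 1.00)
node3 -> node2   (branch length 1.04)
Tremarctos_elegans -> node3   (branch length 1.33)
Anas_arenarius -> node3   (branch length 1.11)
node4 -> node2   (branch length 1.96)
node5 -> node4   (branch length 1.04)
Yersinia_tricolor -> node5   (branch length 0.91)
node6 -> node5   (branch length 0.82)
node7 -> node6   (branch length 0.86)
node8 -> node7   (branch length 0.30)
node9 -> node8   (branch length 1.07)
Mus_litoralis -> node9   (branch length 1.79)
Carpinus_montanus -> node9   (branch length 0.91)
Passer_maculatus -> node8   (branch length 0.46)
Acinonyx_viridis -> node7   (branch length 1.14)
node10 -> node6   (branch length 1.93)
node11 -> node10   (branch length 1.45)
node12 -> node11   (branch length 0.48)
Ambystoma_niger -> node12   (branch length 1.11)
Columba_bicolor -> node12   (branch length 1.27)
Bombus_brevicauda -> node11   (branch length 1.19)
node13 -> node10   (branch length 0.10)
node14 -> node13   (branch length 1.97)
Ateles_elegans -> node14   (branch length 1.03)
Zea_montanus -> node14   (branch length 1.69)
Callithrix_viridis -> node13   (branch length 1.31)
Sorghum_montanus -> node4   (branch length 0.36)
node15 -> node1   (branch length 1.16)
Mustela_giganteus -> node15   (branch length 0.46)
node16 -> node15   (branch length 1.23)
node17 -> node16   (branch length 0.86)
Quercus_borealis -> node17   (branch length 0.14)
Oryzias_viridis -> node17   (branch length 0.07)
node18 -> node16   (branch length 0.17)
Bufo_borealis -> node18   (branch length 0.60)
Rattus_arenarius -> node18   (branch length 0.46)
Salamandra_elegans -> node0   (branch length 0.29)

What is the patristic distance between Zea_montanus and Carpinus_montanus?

The path runs Zea_montanus → … → MRCA → … → Carpinus_montanus; the MRCA is the node subtending ((((Mus_litoralis,Carpinus_montanus),Passer_maculatus),Acinonyx_viridis),(((Ambystoma_niger,Columba_bicolor),Bombus_brevicauda),((Ateles_elegans,Zea_montanus),Callithrix_viridis))).
Branch lengths along that path: 1.69 + 1.97 + 0.10 + 1.93 + 0.86 + 0.30 + 1.07 + 0.91 = 8.83.

8.83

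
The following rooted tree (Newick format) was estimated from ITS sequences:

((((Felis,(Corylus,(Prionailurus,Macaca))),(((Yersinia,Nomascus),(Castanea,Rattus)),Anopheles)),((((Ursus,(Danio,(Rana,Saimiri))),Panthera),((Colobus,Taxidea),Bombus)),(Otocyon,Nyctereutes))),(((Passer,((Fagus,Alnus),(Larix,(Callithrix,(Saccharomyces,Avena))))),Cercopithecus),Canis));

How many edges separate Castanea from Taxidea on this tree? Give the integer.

10

The MRCA of Castanea and Taxidea is the node subtending (((Felis,(Corylus,(Prionailurus,Macaca))),(((Yersinia,Nomascus),(Castanea,Rattus)),Anopheles)),((((Ursus,(Danio,(Rana,Saimiri))),Panthera),((Colobus,Taxidea),Bombus)),(Otocyon,Nyctereutes))).
From Castanea up to that node: 5 branches. From Taxidea up to the same node: 5 branches. Total: 5 + 5 = 10.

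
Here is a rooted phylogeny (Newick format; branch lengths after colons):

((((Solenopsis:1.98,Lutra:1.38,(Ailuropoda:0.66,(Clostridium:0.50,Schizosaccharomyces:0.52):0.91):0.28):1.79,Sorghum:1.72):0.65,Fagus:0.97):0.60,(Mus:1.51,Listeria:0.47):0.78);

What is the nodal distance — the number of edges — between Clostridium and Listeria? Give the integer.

The MRCA of Clostridium and Listeria is the root of the tree.
From Clostridium up to that node: 6 branches. From Listeria up to the same node: 2 branches. Total: 6 + 2 = 8.

8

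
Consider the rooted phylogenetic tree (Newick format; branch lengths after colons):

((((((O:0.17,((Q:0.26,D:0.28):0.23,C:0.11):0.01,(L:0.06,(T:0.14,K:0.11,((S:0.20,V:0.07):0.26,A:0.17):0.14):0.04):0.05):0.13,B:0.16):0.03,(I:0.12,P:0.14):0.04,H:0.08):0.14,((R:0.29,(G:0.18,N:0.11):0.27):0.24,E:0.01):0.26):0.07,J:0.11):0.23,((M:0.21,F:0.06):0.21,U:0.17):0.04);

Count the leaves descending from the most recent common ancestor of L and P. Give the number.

14

The MRCA of L and P is the node subtending (((O,((Q,D),C),(L,(T,K,((S,V),A)))),B),(I,P),H).
That clade contains 14 terminal taxa: A, B, C, D, H, I, K, L, O, P, Q, S, T, V.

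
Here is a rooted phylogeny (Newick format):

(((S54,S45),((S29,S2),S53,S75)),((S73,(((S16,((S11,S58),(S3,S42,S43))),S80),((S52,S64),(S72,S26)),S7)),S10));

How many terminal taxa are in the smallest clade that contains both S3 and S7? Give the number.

The MRCA of S3 and S7 is the node subtending (((S16,((S11,S58),(S3,S42,S43))),S80),((S52,S64),(S72,S26)),S7).
That clade contains 12 terminal taxa: S11, S16, S26, S3, S42, S43, S52, S58, S64, S7, S72, S80.

12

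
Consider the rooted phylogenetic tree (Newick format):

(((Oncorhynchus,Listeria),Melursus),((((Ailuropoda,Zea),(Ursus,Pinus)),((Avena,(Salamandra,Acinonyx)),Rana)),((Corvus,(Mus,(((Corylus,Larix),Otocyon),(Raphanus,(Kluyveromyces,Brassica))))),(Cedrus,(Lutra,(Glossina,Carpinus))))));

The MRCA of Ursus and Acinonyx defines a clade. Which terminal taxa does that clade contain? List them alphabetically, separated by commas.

Tracing Ursus: it sits inside (Ursus,Pinus).
Tracing Acinonyx: it sits inside (Salamandra,Acinonyx).
The smallest clade enclosing both is (((Ailuropoda,Zea),(Ursus,Pinus)),((Avena,(Salamandra,Acinonyx)),Rana)); the answer is its 8 terminal taxa in alphabetical order.

Acinonyx, Ailuropoda, Avena, Pinus, Rana, Salamandra, Ursus, Zea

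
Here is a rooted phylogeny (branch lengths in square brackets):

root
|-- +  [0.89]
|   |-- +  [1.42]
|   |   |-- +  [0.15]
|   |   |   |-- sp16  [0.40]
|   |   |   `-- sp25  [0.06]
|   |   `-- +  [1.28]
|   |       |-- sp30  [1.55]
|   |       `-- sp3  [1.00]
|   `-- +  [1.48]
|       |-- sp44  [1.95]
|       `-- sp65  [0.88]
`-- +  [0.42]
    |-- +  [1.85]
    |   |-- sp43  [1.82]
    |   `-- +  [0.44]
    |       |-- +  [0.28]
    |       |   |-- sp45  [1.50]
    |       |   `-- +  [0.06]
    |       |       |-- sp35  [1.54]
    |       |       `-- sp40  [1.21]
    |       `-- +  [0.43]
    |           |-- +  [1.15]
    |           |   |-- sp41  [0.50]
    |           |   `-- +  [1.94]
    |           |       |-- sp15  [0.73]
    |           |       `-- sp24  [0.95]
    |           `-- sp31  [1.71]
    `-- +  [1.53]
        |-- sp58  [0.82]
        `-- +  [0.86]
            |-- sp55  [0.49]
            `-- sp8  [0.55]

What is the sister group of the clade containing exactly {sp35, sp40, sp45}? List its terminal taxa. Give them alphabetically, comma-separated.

sp15, sp24, sp31, sp41

The clade containing exactly {sp35, sp40, sp45} attaches to the tree at the node subtending ((sp45,(sp35,sp40)),((sp41,(sp15,sp24)),sp31)).
The other lineage descending from that same node — the sister group — is ((sp41,(sp15,sp24)),sp31); its 4 tips in alphabetical order are the answer.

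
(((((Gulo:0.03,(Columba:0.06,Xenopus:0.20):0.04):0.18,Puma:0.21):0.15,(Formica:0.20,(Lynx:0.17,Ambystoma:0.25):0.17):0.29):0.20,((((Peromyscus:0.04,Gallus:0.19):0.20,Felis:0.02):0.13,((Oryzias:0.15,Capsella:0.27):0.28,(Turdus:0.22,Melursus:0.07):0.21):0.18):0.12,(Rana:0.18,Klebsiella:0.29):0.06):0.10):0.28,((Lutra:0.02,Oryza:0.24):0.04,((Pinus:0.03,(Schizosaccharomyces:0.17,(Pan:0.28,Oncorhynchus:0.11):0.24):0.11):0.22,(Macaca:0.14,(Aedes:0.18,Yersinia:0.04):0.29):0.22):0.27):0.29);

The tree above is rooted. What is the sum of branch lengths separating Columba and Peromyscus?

1.22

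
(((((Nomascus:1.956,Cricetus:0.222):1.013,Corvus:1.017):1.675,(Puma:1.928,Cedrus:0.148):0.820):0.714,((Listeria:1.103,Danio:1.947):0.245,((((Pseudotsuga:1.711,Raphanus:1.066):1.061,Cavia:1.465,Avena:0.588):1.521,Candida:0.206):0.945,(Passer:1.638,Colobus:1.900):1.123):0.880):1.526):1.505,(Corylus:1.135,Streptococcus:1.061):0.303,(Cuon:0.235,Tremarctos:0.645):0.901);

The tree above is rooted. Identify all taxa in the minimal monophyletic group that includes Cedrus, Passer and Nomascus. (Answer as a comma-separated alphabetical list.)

Avena, Candida, Cavia, Cedrus, Colobus, Corvus, Cricetus, Danio, Listeria, Nomascus, Passer, Pseudotsuga, Puma, Raphanus

Tracing Cedrus: it sits inside (Puma,Cedrus).
Tracing Passer: it sits inside (Passer,Colobus).
Tracing Nomascus: it sits inside (Nomascus,Cricetus).
The smallest clade enclosing all 3 is ((((Nomascus,Cricetus),Corvus),(Puma,Cedrus)),((Listeria,Danio),((((Pseudotsuga,Raphanus),Cavia,Avena),Candida),(Passer,Colobus)))); the answer is its 14 terminal taxa in alphabetical order.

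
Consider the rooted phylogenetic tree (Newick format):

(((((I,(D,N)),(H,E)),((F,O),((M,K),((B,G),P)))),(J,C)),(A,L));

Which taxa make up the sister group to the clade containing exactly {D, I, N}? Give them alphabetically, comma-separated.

The clade containing exactly {D, I, N} attaches to the tree at the node subtending ((I,(D,N)),(H,E)).
The other lineage descending from that same node — the sister group — is (H,E); its 2 tips in alphabetical order are the answer.

E, H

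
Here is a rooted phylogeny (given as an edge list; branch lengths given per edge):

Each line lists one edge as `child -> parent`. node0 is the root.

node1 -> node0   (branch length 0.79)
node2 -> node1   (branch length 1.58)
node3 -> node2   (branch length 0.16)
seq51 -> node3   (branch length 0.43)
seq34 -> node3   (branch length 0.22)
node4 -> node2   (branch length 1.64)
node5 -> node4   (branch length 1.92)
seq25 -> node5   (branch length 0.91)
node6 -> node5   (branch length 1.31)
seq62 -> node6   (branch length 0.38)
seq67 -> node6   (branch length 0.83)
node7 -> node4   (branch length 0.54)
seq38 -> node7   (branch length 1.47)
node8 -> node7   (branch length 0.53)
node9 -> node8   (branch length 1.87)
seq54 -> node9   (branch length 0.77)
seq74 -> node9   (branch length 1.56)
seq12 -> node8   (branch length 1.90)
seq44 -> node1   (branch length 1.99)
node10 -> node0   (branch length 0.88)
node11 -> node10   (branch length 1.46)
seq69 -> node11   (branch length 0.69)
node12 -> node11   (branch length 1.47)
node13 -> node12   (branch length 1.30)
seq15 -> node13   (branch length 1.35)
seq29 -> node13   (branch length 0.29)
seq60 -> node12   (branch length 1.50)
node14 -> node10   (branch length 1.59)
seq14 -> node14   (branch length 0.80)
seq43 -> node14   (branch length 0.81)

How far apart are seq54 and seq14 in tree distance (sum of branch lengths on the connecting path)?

10.99

The path runs seq54 → … → MRCA → … → seq14; the MRCA is the root of the tree.
Branch lengths along that path: 0.77 + 1.87 + 0.53 + 0.54 + 1.64 + 1.58 + 0.79 + 0.88 + 1.59 + 0.80 = 10.99.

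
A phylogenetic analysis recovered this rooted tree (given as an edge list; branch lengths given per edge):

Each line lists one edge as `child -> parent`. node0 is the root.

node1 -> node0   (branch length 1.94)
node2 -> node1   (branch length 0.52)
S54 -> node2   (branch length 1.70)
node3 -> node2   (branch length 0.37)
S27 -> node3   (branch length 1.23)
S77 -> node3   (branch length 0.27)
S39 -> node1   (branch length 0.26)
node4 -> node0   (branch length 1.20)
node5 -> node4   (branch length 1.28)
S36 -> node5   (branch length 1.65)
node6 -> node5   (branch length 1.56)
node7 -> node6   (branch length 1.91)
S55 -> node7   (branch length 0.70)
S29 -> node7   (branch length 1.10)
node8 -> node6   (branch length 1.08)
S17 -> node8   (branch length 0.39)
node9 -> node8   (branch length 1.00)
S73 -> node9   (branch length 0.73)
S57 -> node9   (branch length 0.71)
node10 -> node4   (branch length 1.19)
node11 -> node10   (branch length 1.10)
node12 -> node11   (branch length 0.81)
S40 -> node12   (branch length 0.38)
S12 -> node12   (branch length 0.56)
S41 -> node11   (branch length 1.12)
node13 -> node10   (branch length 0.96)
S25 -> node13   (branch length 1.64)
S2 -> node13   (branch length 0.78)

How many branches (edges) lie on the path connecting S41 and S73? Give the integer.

The MRCA of S41 and S73 is the node subtending ((S36,((S55,S29),(S17,(S73,S57)))),(((S40,S12),S41),(S25,S2))).
From S41 up to that node: 3 branches. From S73 up to the same node: 5 branches. Total: 3 + 5 = 8.

8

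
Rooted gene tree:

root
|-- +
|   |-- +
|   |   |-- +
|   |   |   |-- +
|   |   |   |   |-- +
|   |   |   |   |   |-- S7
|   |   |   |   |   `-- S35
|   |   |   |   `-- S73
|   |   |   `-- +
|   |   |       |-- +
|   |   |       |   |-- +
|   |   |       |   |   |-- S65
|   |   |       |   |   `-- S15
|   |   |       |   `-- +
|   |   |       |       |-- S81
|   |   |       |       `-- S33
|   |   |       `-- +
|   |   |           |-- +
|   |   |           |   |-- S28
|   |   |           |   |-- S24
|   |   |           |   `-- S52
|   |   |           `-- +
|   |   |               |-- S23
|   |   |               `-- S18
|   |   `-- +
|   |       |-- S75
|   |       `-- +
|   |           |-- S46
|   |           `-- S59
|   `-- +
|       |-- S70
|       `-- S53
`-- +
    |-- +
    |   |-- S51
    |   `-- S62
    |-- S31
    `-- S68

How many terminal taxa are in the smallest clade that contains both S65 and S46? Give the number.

The MRCA of S65 and S46 is the node subtending ((((S7,S35),S73),(((S65,S15),(S81,S33)),((S28,S24,S52),(S23,S18)))),(S75,(S46,S59))).
That clade contains 15 terminal taxa: S15, S18, S23, S24, S28, S33, S35, S46, S52, S59, S65, S7, S73, S75, S81.

15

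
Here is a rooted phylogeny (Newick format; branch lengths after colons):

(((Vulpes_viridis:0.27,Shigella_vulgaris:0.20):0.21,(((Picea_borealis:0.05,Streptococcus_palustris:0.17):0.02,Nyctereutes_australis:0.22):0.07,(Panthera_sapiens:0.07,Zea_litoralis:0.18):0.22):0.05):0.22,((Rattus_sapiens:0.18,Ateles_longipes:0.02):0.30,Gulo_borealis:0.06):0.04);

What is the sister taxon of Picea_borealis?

Picea_borealis attaches to the tree at the node subtending (Picea_borealis,Streptococcus_palustris).
The other lineage descending from that same node — the sister group — is the single tip Streptococcus_palustris.

Streptococcus_palustris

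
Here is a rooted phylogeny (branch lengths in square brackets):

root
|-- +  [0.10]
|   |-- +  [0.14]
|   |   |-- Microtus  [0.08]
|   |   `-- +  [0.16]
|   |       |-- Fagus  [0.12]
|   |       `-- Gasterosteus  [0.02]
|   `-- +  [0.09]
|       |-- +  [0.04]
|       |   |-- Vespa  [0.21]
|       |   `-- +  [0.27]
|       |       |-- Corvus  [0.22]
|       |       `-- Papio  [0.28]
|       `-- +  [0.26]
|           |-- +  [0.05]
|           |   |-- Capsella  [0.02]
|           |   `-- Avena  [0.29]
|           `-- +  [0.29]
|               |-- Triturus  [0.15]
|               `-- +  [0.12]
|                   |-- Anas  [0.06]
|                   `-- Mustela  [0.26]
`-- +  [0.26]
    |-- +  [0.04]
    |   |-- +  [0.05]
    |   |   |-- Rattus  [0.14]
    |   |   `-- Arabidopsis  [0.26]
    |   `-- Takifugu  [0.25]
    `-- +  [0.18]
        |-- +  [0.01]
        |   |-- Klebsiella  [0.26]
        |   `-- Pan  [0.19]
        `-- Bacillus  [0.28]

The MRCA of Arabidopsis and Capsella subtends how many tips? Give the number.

The MRCA of Arabidopsis and Capsella is the root, so the clade is the entire tree.
That clade contains 17 terminal taxa: Anas, Arabidopsis, Avena, Bacillus, Capsella, Corvus, Fagus, Gasterosteus, Klebsiella, Microtus, Mustela, Pan, Papio, Rattus, Takifugu, Triturus, Vespa.

17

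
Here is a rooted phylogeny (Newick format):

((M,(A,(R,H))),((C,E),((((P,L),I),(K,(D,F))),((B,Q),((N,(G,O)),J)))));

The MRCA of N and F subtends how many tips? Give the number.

The MRCA of N and F is the node subtending ((((P,L),I),(K,(D,F))),((B,Q),((N,(G,O)),J))).
That clade contains 12 terminal taxa: B, D, F, G, I, J, K, L, N, O, P, Q.

12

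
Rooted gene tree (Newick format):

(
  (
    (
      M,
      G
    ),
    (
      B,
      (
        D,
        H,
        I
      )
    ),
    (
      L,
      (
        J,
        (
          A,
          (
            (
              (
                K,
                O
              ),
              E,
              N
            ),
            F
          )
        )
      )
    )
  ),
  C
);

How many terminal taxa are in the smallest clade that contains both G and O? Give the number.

14

The MRCA of G and O is the node subtending ((M,G),(B,(D,H,I)),(L,(J,(A,(((K,O),E,N),F))))).
That clade contains 14 terminal taxa: A, B, D, E, F, G, H, I, J, K, L, M, N, O.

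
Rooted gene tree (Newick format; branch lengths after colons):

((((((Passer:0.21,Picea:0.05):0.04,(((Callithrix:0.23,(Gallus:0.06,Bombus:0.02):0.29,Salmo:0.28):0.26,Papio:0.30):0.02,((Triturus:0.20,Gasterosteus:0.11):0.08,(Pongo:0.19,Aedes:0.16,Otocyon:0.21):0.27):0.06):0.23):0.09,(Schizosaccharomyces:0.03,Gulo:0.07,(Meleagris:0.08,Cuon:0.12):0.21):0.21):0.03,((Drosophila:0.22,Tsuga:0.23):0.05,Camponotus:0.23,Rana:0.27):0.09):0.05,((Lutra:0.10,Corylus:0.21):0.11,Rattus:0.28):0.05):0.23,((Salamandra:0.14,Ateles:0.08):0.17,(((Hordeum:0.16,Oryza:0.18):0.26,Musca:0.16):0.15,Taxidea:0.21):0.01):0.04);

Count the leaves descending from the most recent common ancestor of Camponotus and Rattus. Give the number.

23

The MRCA of Camponotus and Rattus is the node subtending (((((Passer,Picea),(((Callithrix,(Gallus,Bombus),Salmo),Papio),((Triturus,Gasterosteus),(Pongo,Aedes,Otocyon)))),(Schizosaccharomyces,Gulo,(Meleagris,Cuon))),((Drosophila,Tsuga),Camponotus,Rana)),((Lutra,Corylus),Rattus)).
That clade contains 23 terminal taxa: Aedes, Bombus, Callithrix, Camponotus, Corylus, Cuon, Drosophila, Gallus, Gasterosteus, Gulo, Lutra, Meleagris, Otocyon, Papio, Passer, Picea, Pongo, Rana, Rattus, Salmo, Schizosaccharomyces, Triturus, Tsuga.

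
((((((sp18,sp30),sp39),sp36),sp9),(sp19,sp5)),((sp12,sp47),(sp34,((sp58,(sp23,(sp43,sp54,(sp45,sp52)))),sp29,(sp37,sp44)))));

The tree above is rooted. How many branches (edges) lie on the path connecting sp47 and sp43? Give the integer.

The MRCA of sp47 and sp43 is the node subtending ((sp12,sp47),(sp34,((sp58,(sp23,(sp43,sp54,(sp45,sp52)))),sp29,(sp37,sp44)))).
From sp47 up to that node: 2 branches. From sp43 up to the same node: 6 branches. Total: 2 + 6 = 8.

8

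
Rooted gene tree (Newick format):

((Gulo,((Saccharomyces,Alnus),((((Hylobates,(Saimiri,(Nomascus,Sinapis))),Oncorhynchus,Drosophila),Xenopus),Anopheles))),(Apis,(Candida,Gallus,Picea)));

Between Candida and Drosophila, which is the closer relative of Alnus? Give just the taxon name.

Drosophila

The MRCA of Alnus and Drosophila subtends ((Saccharomyces,Alnus),((((Hylobates,(Saimiri,(Nomascus,Sinapis))),Oncorhynchus,Drosophila),Xenopus),Anopheles)) (10 taxa).
The MRCA of Alnus and Candida is the root, subtending the entire tree (15 taxa).
The first is nested inside the second, so Alnus shares a more recent common ancestor with Drosophila.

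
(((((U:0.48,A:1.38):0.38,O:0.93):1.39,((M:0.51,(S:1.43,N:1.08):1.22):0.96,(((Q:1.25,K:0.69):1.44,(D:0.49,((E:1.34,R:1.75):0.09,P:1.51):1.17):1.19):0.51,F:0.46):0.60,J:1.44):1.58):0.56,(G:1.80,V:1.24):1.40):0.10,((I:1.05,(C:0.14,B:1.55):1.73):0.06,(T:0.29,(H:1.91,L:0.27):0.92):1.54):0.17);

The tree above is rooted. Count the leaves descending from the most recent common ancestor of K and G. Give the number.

16

The MRCA of K and G is the node subtending ((((U,A),O),((M,(S,N)),(((Q,K),(D,((E,R),P))),F),J)),(G,V)).
That clade contains 16 terminal taxa: A, D, E, F, G, J, K, M, N, O, P, Q, R, S, U, V.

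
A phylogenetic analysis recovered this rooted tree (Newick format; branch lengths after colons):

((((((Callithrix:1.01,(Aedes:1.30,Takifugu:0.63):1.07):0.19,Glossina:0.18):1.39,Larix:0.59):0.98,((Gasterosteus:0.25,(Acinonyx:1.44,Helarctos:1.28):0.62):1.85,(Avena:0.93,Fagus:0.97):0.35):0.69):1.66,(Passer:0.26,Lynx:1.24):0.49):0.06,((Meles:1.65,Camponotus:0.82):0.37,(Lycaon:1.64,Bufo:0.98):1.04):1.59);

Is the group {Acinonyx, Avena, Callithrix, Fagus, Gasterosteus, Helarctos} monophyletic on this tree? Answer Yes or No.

No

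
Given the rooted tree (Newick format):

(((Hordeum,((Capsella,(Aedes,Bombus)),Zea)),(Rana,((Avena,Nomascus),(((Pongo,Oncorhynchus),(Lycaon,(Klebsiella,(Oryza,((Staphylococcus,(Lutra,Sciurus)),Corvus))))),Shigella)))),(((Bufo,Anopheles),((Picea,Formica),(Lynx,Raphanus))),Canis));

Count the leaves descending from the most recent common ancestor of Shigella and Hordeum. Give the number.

18

The MRCA of Shigella and Hordeum is the node subtending ((Hordeum,((Capsella,(Aedes,Bombus)),Zea)),(Rana,((Avena,Nomascus),(((Pongo,Oncorhynchus),(Lycaon,(Klebsiella,(Oryza,((Staphylococcus,(Lutra,Sciurus)),Corvus))))),Shigella)))).
That clade contains 18 terminal taxa: Aedes, Avena, Bombus, Capsella, Corvus, Hordeum, Klebsiella, Lutra, Lycaon, Nomascus, Oncorhynchus, Oryza, Pongo, Rana, Sciurus, Shigella, Staphylococcus, Zea.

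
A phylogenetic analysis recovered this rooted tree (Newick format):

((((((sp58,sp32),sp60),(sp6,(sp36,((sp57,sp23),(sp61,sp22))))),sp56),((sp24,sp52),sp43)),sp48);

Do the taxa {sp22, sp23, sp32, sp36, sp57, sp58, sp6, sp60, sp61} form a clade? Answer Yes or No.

The most recent common ancestor of these taxa subtends (((sp58,sp32),sp60),(sp6,(sp36,((sp57,sp23),(sp61,sp22))))).
That clade has exactly 9 tips — every listed taxon and nothing else — so the group is monophyletic.

Yes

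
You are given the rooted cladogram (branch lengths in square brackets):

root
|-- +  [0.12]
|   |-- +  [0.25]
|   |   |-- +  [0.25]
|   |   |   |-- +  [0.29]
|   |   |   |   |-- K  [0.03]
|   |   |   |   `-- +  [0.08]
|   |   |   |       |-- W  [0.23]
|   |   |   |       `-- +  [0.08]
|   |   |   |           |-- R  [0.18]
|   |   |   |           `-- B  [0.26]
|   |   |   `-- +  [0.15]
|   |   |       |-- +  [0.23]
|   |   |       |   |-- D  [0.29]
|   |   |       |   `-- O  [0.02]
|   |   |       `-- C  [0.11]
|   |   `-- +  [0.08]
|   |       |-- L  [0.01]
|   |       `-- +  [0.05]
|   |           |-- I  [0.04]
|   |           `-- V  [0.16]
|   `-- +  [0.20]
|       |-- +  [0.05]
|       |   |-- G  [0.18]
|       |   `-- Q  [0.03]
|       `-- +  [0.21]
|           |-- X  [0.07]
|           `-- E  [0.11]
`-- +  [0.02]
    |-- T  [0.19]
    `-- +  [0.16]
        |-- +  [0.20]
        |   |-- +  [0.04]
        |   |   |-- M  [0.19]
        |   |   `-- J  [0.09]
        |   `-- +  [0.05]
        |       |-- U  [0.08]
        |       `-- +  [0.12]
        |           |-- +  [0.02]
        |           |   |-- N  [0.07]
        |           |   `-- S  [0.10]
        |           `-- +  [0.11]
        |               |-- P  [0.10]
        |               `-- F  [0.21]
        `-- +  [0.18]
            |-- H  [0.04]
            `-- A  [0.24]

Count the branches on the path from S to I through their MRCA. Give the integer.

The MRCA of S and I is the root of the tree.
From S up to that node: 7 branches. From I up to the same node: 5 branches. Total: 7 + 5 = 12.

12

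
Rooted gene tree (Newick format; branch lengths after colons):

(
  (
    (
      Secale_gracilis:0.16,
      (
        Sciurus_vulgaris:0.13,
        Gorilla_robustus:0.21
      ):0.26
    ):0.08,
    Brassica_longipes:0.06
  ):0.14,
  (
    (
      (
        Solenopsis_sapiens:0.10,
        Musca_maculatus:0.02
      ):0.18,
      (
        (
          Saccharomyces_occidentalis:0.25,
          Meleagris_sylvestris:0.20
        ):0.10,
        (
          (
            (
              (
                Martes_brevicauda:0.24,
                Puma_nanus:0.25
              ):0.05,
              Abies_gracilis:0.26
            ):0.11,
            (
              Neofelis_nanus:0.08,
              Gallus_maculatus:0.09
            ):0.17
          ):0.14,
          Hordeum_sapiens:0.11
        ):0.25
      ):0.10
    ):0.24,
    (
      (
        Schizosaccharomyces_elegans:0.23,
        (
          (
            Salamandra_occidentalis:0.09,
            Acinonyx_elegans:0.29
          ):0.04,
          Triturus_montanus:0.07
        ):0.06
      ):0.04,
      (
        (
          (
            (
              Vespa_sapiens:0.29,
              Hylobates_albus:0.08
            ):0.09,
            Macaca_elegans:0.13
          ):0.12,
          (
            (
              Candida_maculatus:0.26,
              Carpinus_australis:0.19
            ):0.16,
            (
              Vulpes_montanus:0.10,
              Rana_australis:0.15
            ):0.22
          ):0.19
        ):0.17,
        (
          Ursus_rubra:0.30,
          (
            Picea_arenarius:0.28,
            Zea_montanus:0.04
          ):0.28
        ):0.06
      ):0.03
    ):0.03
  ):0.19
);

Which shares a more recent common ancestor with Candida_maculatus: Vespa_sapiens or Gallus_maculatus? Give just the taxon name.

The MRCA of Candida_maculatus and Vespa_sapiens subtends (((Vespa_sapiens,Hylobates_albus),Macaca_elegans),((Candida_maculatus,Carpinus_australis),(Vulpes_montanus,Rana_australis))) (7 taxa).
The MRCA of Candida_maculatus and Gallus_maculatus subtends (((Solenopsis_sapiens,Musca_maculatus),((Saccharomyces_occidentalis,Meleagris_sylvestris),((((Martes_brevicauda,Puma_nanus),Abies_gracilis),(Neofelis_nanus,Gallus_maculatus)),Hordeum_sapiens))),((Schizosaccharomyces_elegans,((Salamandra_occidentalis,Acinonyx_elegans),Triturus_montanus)),((((Vespa_sapiens,Hylobates_albus),Macaca_elegans),((Candida_maculatus,Carpinus_australis),(Vulpes_montanus,Rana_australis))),(Ursus_rubra,(Picea_arenarius,Zea_montanus))))) (24 taxa).
The first is nested inside the second, so Candida_maculatus shares a more recent common ancestor with Vespa_sapiens.

Vespa_sapiens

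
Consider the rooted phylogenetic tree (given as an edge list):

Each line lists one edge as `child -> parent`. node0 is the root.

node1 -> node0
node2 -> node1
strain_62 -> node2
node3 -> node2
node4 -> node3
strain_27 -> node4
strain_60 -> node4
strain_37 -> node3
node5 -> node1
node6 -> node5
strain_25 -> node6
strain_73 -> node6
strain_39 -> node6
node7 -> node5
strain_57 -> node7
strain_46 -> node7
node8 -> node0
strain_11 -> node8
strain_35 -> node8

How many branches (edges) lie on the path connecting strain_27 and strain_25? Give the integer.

The MRCA of strain_27 and strain_25 is the node subtending ((strain_62,((strain_27,strain_60),strain_37)),((strain_25,strain_73,strain_39),(strain_57,strain_46))).
From strain_27 up to that node: 4 branches. From strain_25 up to the same node: 3 branches. Total: 4 + 3 = 7.

7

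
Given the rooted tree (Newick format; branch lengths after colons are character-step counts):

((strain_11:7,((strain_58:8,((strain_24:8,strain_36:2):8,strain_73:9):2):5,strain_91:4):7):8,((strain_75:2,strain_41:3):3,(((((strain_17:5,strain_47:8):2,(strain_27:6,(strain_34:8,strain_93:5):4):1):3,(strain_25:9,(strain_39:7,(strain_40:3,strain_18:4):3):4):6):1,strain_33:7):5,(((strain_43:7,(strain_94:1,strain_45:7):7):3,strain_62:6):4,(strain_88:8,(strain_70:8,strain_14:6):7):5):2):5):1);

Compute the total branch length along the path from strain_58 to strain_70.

56

The path runs strain_58 → … → MRCA → … → strain_70; the MRCA is the root of the tree.
Branch lengths along that path: 8 + 5 + 7 + 8 + 1 + 5 + 2 + 5 + 7 + 8 = 56.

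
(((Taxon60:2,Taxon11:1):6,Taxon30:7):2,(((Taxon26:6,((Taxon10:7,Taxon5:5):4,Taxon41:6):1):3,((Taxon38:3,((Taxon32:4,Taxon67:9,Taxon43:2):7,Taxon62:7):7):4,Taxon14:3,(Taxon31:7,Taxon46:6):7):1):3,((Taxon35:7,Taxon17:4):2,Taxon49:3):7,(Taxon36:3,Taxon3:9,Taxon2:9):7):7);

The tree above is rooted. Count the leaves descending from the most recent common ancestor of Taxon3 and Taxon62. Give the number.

18

The MRCA of Taxon3 and Taxon62 is the node subtending (((Taxon26,((Taxon10,Taxon5),Taxon41)),((Taxon38,((Taxon32,Taxon67,Taxon43),Taxon62)),Taxon14,(Taxon31,Taxon46))),((Taxon35,Taxon17),Taxon49),(Taxon36,Taxon3,Taxon2)).
That clade contains 18 terminal taxa: Taxon10, Taxon14, Taxon17, Taxon2, Taxon26, Taxon3, Taxon31, Taxon32, Taxon35, Taxon36, Taxon38, Taxon41, Taxon43, Taxon46, Taxon49, Taxon5, Taxon62, Taxon67.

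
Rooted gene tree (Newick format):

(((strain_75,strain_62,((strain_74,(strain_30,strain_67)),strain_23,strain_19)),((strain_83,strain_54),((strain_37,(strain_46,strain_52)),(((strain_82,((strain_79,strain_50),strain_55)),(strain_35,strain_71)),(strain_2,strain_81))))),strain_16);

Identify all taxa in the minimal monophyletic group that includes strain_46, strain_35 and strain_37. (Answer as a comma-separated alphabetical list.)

strain_2, strain_35, strain_37, strain_46, strain_50, strain_52, strain_55, strain_71, strain_79, strain_81, strain_82

Tracing strain_46: it sits inside (strain_46,strain_52).
Tracing strain_35: it sits inside (strain_35,strain_71).
Tracing strain_37: it sits inside (strain_37,(strain_46,strain_52)).
The smallest clade enclosing all 3 is ((strain_37,(strain_46,strain_52)),(((strain_82,((strain_79,strain_50),strain_55)),(strain_35,strain_71)),(strain_2,strain_81))); the answer is its 11 terminal taxa in alphabetical order.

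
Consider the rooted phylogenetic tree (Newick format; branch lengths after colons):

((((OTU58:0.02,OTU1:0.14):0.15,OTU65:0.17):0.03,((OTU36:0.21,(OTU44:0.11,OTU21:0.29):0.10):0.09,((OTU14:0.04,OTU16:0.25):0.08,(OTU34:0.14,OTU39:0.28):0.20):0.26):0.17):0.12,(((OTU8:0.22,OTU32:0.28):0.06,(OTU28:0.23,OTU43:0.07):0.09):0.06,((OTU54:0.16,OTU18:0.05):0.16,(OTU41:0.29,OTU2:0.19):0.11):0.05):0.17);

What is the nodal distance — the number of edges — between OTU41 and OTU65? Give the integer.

The MRCA of OTU41 and OTU65 is the root of the tree.
From OTU41 up to that node: 4 branches. From OTU65 up to the same node: 3 branches. Total: 4 + 3 = 7.

7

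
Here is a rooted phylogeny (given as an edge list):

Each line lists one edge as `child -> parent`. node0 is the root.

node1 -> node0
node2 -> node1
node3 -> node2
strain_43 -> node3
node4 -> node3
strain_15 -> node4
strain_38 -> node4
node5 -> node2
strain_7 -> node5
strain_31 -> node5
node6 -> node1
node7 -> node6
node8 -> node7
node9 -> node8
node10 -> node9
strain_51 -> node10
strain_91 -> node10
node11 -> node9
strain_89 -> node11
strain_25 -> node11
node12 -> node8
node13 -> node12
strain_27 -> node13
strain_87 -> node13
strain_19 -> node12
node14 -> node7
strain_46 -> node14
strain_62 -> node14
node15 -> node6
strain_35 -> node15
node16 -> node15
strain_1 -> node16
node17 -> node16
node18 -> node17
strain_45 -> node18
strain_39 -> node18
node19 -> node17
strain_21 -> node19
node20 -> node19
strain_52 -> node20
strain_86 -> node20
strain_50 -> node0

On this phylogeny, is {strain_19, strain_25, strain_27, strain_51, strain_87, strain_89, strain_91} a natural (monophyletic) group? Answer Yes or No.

The most recent common ancestor of these taxa subtends (((strain_51,strain_91),(strain_89,strain_25)),((strain_27,strain_87),strain_19)).
That clade has exactly 7 tips — every listed taxon and nothing else — so the group is monophyletic.

Yes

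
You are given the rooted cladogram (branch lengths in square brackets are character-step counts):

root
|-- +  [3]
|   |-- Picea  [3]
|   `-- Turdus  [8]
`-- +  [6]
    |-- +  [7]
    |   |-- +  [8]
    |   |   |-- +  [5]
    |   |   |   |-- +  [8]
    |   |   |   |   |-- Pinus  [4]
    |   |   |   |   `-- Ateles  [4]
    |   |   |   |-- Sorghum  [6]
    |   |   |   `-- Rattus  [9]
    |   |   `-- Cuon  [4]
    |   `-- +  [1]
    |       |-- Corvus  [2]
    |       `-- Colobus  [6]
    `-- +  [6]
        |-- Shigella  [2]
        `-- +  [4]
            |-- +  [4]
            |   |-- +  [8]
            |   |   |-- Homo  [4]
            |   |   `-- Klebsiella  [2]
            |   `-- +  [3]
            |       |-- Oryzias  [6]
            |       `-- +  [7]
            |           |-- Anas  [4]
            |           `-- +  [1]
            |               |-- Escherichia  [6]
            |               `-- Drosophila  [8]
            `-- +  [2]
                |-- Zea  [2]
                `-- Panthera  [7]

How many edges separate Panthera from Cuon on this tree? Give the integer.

7

The MRCA of Panthera and Cuon is the node subtending (((((Pinus,Ateles),Sorghum,Rattus),Cuon),(Corvus,Colobus)),(Shigella,(((Homo,Klebsiella),(Oryzias,(Anas,(Escherichia,Drosophila)))),(Zea,Panthera)))).
From Panthera up to that node: 4 branches. From Cuon up to the same node: 3 branches. Total: 4 + 3 = 7.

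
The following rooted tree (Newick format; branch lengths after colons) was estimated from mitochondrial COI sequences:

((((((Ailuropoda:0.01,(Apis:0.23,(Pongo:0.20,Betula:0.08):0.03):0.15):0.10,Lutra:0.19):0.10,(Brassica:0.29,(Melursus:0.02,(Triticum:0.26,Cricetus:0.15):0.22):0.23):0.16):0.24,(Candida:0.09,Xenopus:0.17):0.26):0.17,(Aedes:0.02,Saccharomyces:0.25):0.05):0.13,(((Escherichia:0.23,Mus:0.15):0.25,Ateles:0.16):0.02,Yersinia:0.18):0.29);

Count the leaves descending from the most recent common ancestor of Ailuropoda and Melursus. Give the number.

The MRCA of Ailuropoda and Melursus is the node subtending (((Ailuropoda,(Apis,(Pongo,Betula))),Lutra),(Brassica,(Melursus,(Triticum,Cricetus)))).
That clade contains 9 terminal taxa: Ailuropoda, Apis, Betula, Brassica, Cricetus, Lutra, Melursus, Pongo, Triticum.

9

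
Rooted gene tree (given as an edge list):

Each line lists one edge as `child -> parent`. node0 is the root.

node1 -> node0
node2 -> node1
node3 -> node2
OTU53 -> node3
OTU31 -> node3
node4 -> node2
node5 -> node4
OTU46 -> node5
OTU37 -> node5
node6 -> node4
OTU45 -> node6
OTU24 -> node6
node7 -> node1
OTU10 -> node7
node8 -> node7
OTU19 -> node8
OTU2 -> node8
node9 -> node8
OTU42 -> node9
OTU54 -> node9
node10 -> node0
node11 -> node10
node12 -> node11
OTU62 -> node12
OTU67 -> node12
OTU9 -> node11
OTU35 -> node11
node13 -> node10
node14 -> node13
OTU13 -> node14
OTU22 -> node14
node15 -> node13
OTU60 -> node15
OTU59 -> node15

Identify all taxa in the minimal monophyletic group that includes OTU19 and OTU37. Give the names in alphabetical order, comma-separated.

OTU10, OTU19, OTU2, OTU24, OTU31, OTU37, OTU42, OTU45, OTU46, OTU53, OTU54

Tracing OTU19: it sits inside (OTU19,OTU2,(OTU42,OTU54)).
Tracing OTU37: it sits inside (OTU46,OTU37).
The smallest clade enclosing both is (((OTU53,OTU31),((OTU46,OTU37),(OTU45,OTU24))),(OTU10,(OTU19,OTU2,(OTU42,OTU54)))); the answer is its 11 terminal taxa in alphabetical order.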